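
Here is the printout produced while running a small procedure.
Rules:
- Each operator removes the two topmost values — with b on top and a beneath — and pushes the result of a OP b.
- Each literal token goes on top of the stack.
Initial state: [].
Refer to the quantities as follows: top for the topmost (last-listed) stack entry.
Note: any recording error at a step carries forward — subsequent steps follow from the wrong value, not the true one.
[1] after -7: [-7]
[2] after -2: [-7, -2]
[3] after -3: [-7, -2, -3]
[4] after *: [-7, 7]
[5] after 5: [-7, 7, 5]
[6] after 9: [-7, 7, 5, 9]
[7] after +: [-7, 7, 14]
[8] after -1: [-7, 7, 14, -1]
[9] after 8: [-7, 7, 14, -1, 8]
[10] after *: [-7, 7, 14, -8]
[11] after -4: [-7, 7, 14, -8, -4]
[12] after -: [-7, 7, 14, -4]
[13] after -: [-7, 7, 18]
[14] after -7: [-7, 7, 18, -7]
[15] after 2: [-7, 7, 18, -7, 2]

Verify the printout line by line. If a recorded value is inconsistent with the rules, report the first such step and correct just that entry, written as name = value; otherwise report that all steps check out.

1. push -7: top = -7 (in agreement)
2. push -2: top = -2 (verified)
3. push -3: top = -3 (in agreement)
4. -2 * -3 = 6 (the entry is off here)
That makes step 4 the first incorrect line — top = 6 is what it should show.

step 4, top = 6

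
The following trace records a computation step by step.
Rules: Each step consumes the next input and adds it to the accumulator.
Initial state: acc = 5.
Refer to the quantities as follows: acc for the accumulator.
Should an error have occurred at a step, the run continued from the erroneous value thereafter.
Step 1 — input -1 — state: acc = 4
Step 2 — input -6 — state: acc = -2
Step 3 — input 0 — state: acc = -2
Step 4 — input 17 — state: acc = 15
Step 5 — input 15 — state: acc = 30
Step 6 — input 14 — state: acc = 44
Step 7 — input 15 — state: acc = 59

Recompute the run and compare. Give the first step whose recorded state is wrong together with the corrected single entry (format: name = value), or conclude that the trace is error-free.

Recomputing the run from the initial state:
step 1: acc = 4
step 2: acc = -2
step 3: acc = -2
step 4: acc = 15
step 5: acc = 30
step 6: acc = 44
step 7: acc = 59
This matches the trace at every step.

no error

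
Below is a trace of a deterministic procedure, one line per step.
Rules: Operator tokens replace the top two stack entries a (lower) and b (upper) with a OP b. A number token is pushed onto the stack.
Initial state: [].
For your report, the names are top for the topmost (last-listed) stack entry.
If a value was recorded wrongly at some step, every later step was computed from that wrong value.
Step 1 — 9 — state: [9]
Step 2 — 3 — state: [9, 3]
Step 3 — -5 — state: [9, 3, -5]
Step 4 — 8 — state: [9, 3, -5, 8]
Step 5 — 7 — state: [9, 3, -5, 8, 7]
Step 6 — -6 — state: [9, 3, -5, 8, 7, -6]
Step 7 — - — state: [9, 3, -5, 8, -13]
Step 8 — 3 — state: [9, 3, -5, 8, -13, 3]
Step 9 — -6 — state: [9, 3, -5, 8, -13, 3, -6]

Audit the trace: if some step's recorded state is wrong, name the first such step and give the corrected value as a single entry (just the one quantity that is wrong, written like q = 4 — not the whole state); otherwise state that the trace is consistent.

Recomputing the run from the initial state:
step 1: [9]
step 2: [9, 3]
step 3: [9, 3, -5]
step 4: [9, 3, -5, 8]
step 5: [9, 3, -5, 8, 7]
step 6: [9, 3, -5, 8, 7, -6]
step 7: [9, 3, -5, 8, 13]
step 8: [9, 3, -5, 8, 13, 3]
step 9: [9, 3, -5, 8, 13, 3, -6]
The first disagreement with the trace is at step 7, where the value should be top = 13.

step 7, top = 13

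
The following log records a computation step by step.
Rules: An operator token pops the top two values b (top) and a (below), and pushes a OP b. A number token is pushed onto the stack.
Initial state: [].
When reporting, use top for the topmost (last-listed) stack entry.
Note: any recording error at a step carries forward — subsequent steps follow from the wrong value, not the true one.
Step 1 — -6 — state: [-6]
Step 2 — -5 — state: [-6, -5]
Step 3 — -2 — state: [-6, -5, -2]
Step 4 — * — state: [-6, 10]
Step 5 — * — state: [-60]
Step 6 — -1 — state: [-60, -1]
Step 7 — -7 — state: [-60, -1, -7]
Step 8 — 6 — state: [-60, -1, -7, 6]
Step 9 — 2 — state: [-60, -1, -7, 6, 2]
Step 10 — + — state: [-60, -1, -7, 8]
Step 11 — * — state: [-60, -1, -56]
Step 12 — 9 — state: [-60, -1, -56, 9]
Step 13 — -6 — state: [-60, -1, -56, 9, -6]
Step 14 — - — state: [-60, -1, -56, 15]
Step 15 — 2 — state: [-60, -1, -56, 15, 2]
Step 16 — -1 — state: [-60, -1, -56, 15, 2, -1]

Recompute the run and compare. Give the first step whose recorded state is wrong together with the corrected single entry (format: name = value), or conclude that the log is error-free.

no error

Recomputing the run from the initial state:
step 1: [-6]
step 2: [-6, -5]
step 3: [-6, -5, -2]
step 4: [-6, 10]
step 5: [-60]
step 6: [-60, -1]
step 7: [-60, -1, -7]
step 8: [-60, -1, -7, 6]
step 9: [-60, -1, -7, 6, 2]
step 10: [-60, -1, -7, 8]
step 11: [-60, -1, -56]
step 12: [-60, -1, -56, 9]
step 13: [-60, -1, -56, 9, -6]
step 14: [-60, -1, -56, 15]
step 15: [-60, -1, -56, 15, 2]
step 16: [-60, -1, -56, 15, 2, -1]
This matches the log at every step.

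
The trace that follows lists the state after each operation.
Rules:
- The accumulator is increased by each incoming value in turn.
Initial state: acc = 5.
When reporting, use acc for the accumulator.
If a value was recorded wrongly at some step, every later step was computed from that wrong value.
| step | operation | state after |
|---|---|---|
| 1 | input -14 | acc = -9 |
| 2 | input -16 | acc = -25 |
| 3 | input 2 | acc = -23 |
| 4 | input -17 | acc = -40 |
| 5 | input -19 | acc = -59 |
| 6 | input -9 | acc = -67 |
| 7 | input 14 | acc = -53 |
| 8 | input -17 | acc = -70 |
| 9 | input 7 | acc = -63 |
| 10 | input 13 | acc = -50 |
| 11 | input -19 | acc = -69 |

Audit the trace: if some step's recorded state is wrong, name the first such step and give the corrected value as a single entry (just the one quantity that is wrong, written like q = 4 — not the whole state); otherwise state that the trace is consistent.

step 6, acc = -68

Recomputing the run from the initial state:
step 1: acc = -9
step 2: acc = -25
step 3: acc = -23
step 4: acc = -40
step 5: acc = -59
step 6: acc = -68
step 7: acc = -54
step 8: acc = -71
step 9: acc = -64
step 10: acc = -51
step 11: acc = -70
The first disagreement with the trace is at step 6, where the value should be acc = -68.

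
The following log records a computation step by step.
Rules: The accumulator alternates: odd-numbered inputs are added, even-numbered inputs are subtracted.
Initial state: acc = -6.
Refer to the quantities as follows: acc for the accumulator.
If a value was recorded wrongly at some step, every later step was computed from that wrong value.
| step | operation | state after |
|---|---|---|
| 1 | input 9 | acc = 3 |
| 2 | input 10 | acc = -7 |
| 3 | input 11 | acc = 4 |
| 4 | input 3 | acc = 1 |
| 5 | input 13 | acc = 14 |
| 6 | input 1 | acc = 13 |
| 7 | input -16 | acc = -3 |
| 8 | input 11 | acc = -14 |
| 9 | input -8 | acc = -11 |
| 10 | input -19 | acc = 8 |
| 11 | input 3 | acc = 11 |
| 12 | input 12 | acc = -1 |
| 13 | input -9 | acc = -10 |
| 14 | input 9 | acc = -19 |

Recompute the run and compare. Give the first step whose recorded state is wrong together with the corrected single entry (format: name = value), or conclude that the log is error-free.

step 1: acc = -6 + 9 = 3 -> agrees with the log
step 2: acc = 3 - 10 = -7 -> verified
step 3: acc = -7 + 11 = 4 -> same as recorded
step 4: acc = 4 - 3 = 1 -> agrees with the log
step 5: acc = 1 + 13 = 14 -> no discrepancy
step 6: acc = 14 - 1 = 13 -> checks out
step 7: acc = 13 + -16 = -3 -> in agreement
step 8: acc = -3 - 11 = -14 -> confirmed correct
step 9: acc = -14 + -8 = -22 -> the log disagrees here
The audit stops at step 9: the recorded entry is wrong and should be acc = -22.

step 9, acc = -22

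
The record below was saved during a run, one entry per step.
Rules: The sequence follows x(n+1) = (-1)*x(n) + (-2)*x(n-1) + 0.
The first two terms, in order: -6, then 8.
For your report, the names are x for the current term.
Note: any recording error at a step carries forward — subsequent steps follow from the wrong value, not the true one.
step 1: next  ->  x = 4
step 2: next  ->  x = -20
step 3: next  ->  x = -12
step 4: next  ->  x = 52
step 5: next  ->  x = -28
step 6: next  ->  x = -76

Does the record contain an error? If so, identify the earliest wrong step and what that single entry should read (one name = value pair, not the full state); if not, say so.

step 1: x = -1*(8) + (-2)*(-6) + (0) = 4 -> consistent with the record
step 2: x = -1*(4) + (-2)*(8) + (0) = -20 -> in agreement
step 3: x = -1*(-20) + (-2)*(4) + (0) = 12 -> the record disagrees here
The earliest wrong entry is at step 3: it should read x = 12.

step 3, x = 12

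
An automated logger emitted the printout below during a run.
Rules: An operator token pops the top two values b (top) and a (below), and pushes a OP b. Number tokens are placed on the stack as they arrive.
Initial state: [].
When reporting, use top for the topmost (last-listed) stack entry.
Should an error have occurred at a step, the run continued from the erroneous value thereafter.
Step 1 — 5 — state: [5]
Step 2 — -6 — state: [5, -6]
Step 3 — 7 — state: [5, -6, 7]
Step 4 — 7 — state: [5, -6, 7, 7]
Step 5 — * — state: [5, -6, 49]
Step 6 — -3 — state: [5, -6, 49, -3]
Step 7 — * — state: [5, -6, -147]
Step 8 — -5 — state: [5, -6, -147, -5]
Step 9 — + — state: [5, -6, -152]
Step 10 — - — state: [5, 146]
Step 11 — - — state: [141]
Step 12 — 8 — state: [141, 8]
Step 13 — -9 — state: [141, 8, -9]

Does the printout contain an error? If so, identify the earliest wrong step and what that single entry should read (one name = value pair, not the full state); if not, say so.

step 11, top = -141

1. push 5: top = 5 (same as recorded)
2. push -6: top = -6 (confirmed correct)
3. push 7: top = 7 (in agreement)
4. push 7: top = 7 (confirmed correct)
5. 7 * 7 = 49 (confirmed correct)
6. push -3: top = -3 (matches)
7. 49 * -3 = -147 (checks out)
8. push -5: top = -5 (checks out)
9. -147 + -5 = -152 (verified)
10. -6 - -152 = 146 (no discrepancy)
11. 5 - 146 = -141 (the entry is off here)
The audit stops at step 11: the recorded entry is wrong and should be top = -141.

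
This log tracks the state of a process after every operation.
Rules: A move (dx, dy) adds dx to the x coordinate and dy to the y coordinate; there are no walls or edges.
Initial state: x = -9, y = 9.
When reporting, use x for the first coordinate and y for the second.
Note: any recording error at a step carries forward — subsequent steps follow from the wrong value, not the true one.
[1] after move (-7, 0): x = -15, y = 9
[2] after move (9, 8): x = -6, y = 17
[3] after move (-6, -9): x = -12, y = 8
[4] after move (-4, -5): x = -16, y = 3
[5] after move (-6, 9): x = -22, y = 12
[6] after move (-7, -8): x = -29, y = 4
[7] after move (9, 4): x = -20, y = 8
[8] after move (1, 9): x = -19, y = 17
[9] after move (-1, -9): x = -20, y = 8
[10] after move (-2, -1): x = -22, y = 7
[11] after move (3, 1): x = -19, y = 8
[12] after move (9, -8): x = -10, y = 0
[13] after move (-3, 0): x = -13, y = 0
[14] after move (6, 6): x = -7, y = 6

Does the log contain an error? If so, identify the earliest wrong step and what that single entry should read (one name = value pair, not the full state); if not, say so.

step 1, x = -16

1. x = -9 + (-7) = -16, y = 9 + (0) = 9 (the log disagrees here)
Step 1 is the first one off; corrected, x = -16.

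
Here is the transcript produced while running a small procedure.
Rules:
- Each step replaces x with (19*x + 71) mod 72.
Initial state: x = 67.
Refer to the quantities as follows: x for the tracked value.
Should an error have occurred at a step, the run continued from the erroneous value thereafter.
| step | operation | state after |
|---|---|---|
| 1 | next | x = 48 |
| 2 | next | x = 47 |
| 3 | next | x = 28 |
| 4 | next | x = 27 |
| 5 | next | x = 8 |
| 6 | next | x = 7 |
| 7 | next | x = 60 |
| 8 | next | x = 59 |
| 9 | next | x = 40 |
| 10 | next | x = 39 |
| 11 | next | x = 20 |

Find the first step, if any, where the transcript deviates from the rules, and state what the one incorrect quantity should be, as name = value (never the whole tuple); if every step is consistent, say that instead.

Step 1: x = (19*67 + 71) mod 72 = 48 — exactly as logged.
Step 2: x = (19*48 + 71) mod 72 = 47 — no discrepancy.
Step 3: x = (19*47 + 71) mod 72 = 28 — checks out.
Step 4: x = (19*28 + 71) mod 72 = 27 — agrees with the transcript.
Step 5: x = (19*27 + 71) mod 72 = 8 — confirmed correct.
Step 6: x = (19*8 + 71) mod 72 = 7 — same as recorded.
Step 7: x = (19*7 + 71) mod 72 = 60 — checks out.
Step 8: x = (19*60 + 71) mod 72 = 59 — in agreement.
Step 9: x = (19*59 + 71) mod 72 = 40 — no discrepancy.
Step 10: x = (19*40 + 71) mod 72 = 39 — matches.
Step 11: x = (19*39 + 71) mod 72 = 20 — consistent with the transcript.
Every step is consistent.

no error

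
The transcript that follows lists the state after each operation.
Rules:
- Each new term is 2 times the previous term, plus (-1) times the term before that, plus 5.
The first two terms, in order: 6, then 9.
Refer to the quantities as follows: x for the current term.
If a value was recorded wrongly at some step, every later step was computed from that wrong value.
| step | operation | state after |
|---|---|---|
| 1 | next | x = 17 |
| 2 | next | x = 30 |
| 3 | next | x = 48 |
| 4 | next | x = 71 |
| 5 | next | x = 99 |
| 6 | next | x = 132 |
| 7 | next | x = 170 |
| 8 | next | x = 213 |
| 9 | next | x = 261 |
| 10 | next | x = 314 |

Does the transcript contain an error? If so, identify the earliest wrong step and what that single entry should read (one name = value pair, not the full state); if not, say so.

no error

Step 1: x = 2*(9) + (-1)*(6) + (5) = 17 — exactly as logged.
Step 2: x = 2*(17) + (-1)*(9) + (5) = 30 — no discrepancy.
Step 3: x = 2*(30) + (-1)*(17) + (5) = 48 — matches.
Step 4: x = 2*(48) + (-1)*(30) + (5) = 71 — same as recorded.
Step 5: x = 2*(71) + (-1)*(48) + (5) = 99 — same as recorded.
Step 6: x = 2*(99) + (-1)*(71) + (5) = 132 — matches.
Step 7: x = 2*(132) + (-1)*(99) + (5) = 170 — agrees with the transcript.
Step 8: x = 2*(170) + (-1)*(132) + (5) = 213 — matches.
Step 9: x = 2*(213) + (-1)*(170) + (5) = 261 — confirmed correct.
Step 10: x = 2*(261) + (-1)*(213) + (5) = 314 — matches.
All entries verified; no error found.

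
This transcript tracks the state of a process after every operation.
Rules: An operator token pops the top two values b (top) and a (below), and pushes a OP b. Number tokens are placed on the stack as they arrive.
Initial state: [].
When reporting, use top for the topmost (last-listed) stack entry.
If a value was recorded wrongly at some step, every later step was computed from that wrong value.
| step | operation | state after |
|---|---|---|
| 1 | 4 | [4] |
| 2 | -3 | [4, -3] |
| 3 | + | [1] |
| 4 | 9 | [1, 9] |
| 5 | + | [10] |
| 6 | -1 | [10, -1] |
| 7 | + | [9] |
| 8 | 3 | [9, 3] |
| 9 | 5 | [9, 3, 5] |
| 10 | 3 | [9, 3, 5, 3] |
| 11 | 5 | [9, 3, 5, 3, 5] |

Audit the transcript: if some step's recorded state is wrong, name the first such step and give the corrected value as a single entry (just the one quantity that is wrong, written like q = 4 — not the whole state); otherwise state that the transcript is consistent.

Step 1: push 4: top = 4 — checks out.
Step 2: push -3: top = -3 — in agreement.
Step 3: 4 + -3 = 1 — agrees with the transcript.
Step 4: push 9: top = 9 — verified.
Step 5: 1 + 9 = 10 — confirmed correct.
Step 6: push -1: top = -1 — same as recorded.
Step 7: 10 + -1 = 9 — no discrepancy.
Step 8: push 3: top = 3 — in agreement.
Step 9: push 5: top = 5 — in agreement.
Step 10: push 3: top = 3 — exactly as logged.
Step 11: push 5: top = 5 — checks out.
Nothing is out of place; the run is error-free.

no error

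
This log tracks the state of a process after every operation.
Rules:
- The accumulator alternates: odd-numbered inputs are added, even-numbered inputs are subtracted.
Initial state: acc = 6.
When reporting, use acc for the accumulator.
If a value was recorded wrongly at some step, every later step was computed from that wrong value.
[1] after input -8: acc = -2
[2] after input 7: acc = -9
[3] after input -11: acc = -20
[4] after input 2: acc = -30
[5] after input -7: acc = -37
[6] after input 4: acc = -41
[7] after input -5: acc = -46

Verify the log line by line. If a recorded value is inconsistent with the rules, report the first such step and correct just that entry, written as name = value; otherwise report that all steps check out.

step 4, acc = -22

1. acc = 6 + -8 = -2 (agrees with the log)
2. acc = -2 - 7 = -9 (agrees with the log)
3. acc = -9 + -11 = -20 (consistent with the log)
4. acc = -20 - 2 = -22 (this is not what the log shows)
The earliest wrong entry is at step 4: it should read acc = -22.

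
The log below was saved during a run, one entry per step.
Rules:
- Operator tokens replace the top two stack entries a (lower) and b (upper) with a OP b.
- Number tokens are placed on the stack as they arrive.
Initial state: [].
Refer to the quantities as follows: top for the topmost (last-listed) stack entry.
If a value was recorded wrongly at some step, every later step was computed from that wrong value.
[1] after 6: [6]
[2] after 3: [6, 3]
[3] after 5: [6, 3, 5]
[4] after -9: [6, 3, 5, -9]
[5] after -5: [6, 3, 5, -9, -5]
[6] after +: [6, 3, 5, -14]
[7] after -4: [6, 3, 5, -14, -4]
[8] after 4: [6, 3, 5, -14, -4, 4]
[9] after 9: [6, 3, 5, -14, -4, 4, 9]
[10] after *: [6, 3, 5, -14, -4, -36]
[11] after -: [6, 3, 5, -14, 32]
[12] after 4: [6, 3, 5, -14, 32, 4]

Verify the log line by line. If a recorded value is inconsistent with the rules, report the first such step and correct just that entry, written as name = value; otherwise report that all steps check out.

Recomputing the run from the initial state:
step 1: [6]
step 2: [6, 3]
step 3: [6, 3, 5]
step 4: [6, 3, 5, -9]
step 5: [6, 3, 5, -9, -5]
step 6: [6, 3, 5, -14]
step 7: [6, 3, 5, -14, -4]
step 8: [6, 3, 5, -14, -4, 4]
step 9: [6, 3, 5, -14, -4, 4, 9]
step 10: [6, 3, 5, -14, -4, 36]
step 11: [6, 3, 5, -14, -40]
step 12: [6, 3, 5, -14, -40, 4]
The first disagreement with the log is at step 10, where the value should be top = 36.

step 10, top = 36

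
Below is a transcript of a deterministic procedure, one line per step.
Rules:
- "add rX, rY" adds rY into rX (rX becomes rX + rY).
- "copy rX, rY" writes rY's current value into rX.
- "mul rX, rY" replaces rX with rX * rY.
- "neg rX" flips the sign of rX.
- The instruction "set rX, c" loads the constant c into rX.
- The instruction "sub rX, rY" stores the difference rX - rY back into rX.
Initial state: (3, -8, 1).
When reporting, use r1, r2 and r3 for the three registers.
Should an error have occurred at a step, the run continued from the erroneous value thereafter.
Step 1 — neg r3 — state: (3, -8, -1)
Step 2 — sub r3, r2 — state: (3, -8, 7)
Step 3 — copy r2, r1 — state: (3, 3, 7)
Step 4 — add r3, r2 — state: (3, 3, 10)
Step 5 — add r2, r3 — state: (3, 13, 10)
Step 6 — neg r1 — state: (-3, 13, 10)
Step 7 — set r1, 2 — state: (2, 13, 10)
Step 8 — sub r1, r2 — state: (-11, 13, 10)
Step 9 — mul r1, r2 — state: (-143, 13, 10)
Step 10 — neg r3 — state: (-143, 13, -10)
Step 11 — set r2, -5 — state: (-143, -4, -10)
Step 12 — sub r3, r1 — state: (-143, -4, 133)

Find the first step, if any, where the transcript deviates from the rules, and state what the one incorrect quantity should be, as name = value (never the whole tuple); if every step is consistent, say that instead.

step 1: r3 = -(1) = -1 -> same as recorded
step 2: r3 = -1 - -8 = 7 -> no discrepancy
step 3: r2 = 3 -> matches
step 4: r3 = 7 + 3 = 10 -> no discrepancy
step 5: r2 = 3 + 10 = 13 -> checks out
step 6: r1 = -(3) = -3 -> consistent with the transcript
step 7: r1 = 2 -> checks out
step 8: r1 = 2 - 13 = -11 -> checks out
step 9: r1 = -11 * 13 = -143 -> agrees with the transcript
step 10: r3 = -(10) = -10 -> exactly as logged
step 11: r2 = -5 -> not what was recorded
So the first discrepancy is step 11, where the right value is r2 = -5.

step 11, r2 = -5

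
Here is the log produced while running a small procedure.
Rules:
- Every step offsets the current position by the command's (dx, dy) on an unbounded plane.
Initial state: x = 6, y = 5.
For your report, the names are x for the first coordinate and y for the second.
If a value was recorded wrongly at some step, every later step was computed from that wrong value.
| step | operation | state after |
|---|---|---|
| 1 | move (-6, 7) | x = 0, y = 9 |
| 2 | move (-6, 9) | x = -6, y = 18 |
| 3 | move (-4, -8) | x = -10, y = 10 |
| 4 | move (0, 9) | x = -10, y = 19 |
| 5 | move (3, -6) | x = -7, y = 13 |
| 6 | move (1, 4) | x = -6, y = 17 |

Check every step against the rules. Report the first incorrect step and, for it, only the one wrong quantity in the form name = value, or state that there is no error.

step 1: x = 6 + (-6) = 0, y = 5 + (7) = 12 -> this is not what the log shows
First incorrect step: 1; the correct value is y = 12.

step 1, y = 12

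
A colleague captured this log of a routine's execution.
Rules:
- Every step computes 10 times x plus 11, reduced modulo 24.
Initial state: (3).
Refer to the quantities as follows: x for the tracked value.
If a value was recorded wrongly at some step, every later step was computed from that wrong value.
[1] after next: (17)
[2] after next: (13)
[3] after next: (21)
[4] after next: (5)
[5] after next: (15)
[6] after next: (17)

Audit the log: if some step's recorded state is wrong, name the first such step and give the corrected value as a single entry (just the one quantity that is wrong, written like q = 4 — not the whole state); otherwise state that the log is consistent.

1. x = (10*3 + 11) mod 24 = 17 (verified)
2. x = (10*17 + 11) mod 24 = 13 (in agreement)
3. x = (10*13 + 11) mod 24 = 21 (no discrepancy)
4. x = (10*21 + 11) mod 24 = 5 (no discrepancy)
5. x = (10*5 + 11) mod 24 = 13 (the entry is off here)
The earliest wrong entry is at step 5: it should read x = 13.

step 5, x = 13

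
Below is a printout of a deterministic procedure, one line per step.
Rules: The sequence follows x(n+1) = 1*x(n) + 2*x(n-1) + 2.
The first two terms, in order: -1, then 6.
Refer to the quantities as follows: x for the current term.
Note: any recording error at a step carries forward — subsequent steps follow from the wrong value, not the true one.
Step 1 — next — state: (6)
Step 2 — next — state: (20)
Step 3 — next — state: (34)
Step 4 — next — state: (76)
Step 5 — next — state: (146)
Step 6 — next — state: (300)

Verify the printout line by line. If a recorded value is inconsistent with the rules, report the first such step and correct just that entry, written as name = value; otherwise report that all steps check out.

1. x = 1*(6) + (2)*(-1) + (2) = 6 (agrees with the printout)
2. x = 1*(6) + (2)*(6) + (2) = 20 (in agreement)
3. x = 1*(20) + (2)*(6) + (2) = 34 (agrees with the printout)
4. x = 1*(34) + (2)*(20) + (2) = 76 (exactly as logged)
5. x = 1*(76) + (2)*(34) + (2) = 146 (agrees with the printout)
6. x = 1*(146) + (2)*(76) + (2) = 300 (in agreement)
All entries verified; no error found.

no error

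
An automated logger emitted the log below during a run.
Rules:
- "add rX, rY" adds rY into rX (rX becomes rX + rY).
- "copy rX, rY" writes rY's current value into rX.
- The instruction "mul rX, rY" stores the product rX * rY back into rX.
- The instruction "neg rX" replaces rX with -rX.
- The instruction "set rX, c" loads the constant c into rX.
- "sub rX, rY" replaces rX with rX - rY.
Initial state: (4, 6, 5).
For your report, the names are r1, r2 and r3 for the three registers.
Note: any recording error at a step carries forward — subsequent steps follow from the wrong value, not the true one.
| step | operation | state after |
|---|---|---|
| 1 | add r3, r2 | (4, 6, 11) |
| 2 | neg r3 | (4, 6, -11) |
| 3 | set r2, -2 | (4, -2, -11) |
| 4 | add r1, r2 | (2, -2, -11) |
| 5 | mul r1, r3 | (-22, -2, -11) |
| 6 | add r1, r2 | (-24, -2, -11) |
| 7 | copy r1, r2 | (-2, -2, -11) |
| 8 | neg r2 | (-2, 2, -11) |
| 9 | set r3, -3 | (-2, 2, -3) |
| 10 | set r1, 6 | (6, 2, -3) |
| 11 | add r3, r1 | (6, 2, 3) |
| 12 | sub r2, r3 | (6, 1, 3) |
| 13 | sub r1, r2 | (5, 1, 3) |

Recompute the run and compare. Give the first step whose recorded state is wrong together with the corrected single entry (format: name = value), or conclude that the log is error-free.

step 1: r3 = 5 + 6 = 11 -> exactly as logged
step 2: r3 = -(11) = -11 -> no discrepancy
step 3: r2 = -2 -> verified
step 4: r1 = 4 + -2 = 2 -> in agreement
step 5: r1 = 2 * -11 = -22 -> checks out
step 6: r1 = -22 + -2 = -24 -> matches
step 7: r1 = -2 -> checks out
step 8: r2 = -(-2) = 2 -> consistent with the log
step 9: r3 = -3 -> agrees with the log
step 10: r1 = 6 -> in agreement
step 11: r3 = -3 + 6 = 3 -> confirmed correct
step 12: r2 = 2 - 3 = -1 -> this is not what the log shows
The earliest wrong entry is at step 12: it should read r2 = -1.

step 12, r2 = -1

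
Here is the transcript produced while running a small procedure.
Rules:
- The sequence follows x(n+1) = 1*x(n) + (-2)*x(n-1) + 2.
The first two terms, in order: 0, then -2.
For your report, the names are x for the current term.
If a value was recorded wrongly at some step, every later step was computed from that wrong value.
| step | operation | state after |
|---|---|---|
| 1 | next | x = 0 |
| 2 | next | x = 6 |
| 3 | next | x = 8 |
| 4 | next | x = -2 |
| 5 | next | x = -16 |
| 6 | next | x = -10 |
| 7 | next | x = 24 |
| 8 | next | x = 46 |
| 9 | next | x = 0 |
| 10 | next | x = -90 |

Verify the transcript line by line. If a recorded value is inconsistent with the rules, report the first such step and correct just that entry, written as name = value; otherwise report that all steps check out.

Recomputing the run from the initial state:
step 1: x = 0
step 2: x = 6
step 3: x = 8
step 4: x = -2
step 5: x = -16
step 6: x = -10
step 7: x = 24
step 8: x = 46
step 9: x = 0
step 10: x = -90
This matches the transcript at every step.

no error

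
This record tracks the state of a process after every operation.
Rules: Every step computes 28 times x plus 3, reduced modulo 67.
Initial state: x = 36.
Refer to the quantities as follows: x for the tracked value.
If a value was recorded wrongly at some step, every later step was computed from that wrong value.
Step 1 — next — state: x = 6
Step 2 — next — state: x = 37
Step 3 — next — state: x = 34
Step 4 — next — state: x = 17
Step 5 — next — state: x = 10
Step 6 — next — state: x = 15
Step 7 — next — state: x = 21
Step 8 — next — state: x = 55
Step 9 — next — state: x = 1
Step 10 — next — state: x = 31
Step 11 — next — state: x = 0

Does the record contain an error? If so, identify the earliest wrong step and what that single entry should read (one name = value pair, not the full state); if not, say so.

Recomputing the run from the initial state:
step 1: x = 6
step 2: x = 37
step 3: x = 34
step 4: x = 17
step 5: x = 10
step 6: x = 15
step 7: x = 21
step 8: x = 55
step 9: x = 2
step 10: x = 59
step 11: x = 47
The first disagreement with the record is at step 9, where the value should be x = 2.

step 9, x = 2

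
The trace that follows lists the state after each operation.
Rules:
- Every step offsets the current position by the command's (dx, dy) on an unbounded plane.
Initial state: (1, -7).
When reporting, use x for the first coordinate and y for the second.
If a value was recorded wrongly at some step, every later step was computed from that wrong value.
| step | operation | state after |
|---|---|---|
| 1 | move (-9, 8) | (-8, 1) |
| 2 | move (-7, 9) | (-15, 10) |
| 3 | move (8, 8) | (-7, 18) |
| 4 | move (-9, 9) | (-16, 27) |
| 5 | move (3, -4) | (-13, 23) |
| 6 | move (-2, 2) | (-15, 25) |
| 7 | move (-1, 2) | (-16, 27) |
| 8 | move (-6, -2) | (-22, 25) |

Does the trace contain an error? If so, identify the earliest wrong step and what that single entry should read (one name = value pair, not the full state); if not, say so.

no error

1. x = 1 + (-9) = -8, y = -7 + (8) = 1 (verified)
2. x = -8 + (-7) = -15, y = 1 + (9) = 10 (in agreement)
3. x = -15 + (8) = -7, y = 10 + (8) = 18 (confirmed correct)
4. x = -7 + (-9) = -16, y = 18 + (9) = 27 (verified)
5. x = -16 + (3) = -13, y = 27 + (-4) = 23 (matches)
6. x = -13 + (-2) = -15, y = 23 + (2) = 25 (no discrepancy)
7. x = -15 + (-1) = -16, y = 25 + (2) = 27 (matches)
8. x = -16 + (-6) = -22, y = 27 + (-2) = 25 (agrees with the trace)
All entries verified; no error found.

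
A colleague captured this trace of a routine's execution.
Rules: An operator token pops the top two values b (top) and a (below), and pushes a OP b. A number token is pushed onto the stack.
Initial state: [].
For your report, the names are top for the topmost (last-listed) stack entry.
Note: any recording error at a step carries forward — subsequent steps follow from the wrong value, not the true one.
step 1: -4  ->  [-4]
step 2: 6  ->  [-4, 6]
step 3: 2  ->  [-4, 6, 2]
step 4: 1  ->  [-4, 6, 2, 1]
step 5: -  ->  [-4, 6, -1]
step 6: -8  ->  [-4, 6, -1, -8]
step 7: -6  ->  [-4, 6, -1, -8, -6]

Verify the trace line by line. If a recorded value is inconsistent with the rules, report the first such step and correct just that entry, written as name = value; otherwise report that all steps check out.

Step 1: push -4: top = -4 — in agreement.
Step 2: push 6: top = 6 — agrees with the trace.
Step 3: push 2: top = 2 — consistent with the trace.
Step 4: push 1: top = 1 — confirmed correct.
Step 5: 2 - 1 = 1 — not what was recorded.
First incorrect step: 5; the correct value is top = 1.

step 5, top = 1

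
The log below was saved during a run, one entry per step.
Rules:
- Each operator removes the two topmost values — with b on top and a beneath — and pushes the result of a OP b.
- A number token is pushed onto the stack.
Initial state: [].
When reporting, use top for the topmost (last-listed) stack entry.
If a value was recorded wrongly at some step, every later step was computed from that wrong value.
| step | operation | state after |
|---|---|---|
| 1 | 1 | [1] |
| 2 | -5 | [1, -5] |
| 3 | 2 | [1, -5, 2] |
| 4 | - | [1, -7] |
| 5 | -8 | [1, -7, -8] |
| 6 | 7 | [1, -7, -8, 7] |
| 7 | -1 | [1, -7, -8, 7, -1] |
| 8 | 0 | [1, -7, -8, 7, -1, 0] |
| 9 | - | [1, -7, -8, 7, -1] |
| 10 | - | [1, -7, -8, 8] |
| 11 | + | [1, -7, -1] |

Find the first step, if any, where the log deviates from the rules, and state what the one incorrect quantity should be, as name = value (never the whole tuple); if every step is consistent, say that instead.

Recomputing the run from the initial state:
step 1: [1]
step 2: [1, -5]
step 3: [1, -5, 2]
step 4: [1, -7]
step 5: [1, -7, -8]
step 6: [1, -7, -8, 7]
step 7: [1, -7, -8, 7, -1]
step 8: [1, -7, -8, 7, -1, 0]
step 9: [1, -7, -8, 7, -1]
step 10: [1, -7, -8, 8]
step 11: [1, -7, 0]
The first disagreement with the log is at step 11, where the value should be top = 0.

step 11, top = 0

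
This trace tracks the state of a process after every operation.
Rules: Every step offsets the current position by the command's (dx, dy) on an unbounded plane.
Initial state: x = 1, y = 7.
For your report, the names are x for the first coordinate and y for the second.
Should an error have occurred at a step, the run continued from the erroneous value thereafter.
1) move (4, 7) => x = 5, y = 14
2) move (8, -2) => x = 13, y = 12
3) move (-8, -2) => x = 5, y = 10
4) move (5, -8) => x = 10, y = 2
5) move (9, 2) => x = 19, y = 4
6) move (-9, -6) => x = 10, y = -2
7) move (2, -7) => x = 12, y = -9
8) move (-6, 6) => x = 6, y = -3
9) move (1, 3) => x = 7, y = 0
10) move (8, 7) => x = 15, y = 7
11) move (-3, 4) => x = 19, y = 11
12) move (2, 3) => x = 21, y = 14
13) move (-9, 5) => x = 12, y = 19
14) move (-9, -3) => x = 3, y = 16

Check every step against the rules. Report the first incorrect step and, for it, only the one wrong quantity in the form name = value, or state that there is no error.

step 11, x = 12

Recomputing the run from the initial state:
step 1: x = 5, y = 14
step 2: x = 13, y = 12
step 3: x = 5, y = 10
step 4: x = 10, y = 2
step 5: x = 19, y = 4
step 6: x = 10, y = -2
step 7: x = 12, y = -9
step 8: x = 6, y = -3
step 9: x = 7, y = 0
step 10: x = 15, y = 7
step 11: x = 12, y = 11
step 12: x = 14, y = 14
step 13: x = 5, y = 19
step 14: x = -4, y = 16
The first disagreement with the trace is at step 11, where the value should be x = 12.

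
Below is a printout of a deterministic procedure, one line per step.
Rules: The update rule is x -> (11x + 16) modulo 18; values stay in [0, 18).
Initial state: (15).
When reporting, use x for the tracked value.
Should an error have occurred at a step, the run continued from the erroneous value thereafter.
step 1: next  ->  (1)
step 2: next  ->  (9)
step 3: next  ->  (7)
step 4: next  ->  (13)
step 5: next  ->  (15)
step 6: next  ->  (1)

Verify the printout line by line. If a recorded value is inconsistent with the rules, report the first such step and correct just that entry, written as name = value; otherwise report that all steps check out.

step 4, x = 3

Recomputing the run from the initial state:
step 1: x = 1
step 2: x = 9
step 3: x = 7
step 4: x = 3
step 5: x = 13
step 6: x = 15
The first disagreement with the printout is at step 4, where the value should be x = 3.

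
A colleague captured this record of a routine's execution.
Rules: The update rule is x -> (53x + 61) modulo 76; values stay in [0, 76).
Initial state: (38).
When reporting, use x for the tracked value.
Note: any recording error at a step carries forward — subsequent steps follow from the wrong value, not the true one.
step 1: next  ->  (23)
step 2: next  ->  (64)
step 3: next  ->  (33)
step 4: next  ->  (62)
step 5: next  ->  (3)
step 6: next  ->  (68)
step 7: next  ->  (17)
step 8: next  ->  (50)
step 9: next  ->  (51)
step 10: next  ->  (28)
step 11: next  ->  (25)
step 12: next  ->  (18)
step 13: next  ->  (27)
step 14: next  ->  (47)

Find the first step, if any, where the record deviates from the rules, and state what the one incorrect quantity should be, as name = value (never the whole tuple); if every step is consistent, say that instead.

step 14, x = 48

Recomputing the run from the initial state:
step 1: x = 23
step 2: x = 64
step 3: x = 33
step 4: x = 62
step 5: x = 3
step 6: x = 68
step 7: x = 17
step 8: x = 50
step 9: x = 51
step 10: x = 28
step 11: x = 25
step 12: x = 18
step 13: x = 27
step 14: x = 48
The first disagreement with the record is at step 14, where the value should be x = 48.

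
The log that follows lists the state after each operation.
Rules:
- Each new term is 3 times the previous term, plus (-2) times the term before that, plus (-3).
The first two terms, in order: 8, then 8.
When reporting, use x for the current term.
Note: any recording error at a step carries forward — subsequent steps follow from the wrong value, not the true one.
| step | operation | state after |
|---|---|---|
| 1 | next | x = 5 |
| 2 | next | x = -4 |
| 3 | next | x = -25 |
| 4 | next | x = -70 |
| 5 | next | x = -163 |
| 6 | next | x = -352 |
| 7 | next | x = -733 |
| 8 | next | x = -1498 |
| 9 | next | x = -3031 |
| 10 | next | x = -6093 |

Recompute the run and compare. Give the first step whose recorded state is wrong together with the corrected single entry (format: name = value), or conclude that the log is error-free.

Recomputing the run from the initial state:
step 1: x = 5
step 2: x = -4
step 3: x = -25
step 4: x = -70
step 5: x = -163
step 6: x = -352
step 7: x = -733
step 8: x = -1498
step 9: x = -3031
step 10: x = -6100
The first disagreement with the log is at step 10, where the value should be x = -6100.

step 10, x = -6100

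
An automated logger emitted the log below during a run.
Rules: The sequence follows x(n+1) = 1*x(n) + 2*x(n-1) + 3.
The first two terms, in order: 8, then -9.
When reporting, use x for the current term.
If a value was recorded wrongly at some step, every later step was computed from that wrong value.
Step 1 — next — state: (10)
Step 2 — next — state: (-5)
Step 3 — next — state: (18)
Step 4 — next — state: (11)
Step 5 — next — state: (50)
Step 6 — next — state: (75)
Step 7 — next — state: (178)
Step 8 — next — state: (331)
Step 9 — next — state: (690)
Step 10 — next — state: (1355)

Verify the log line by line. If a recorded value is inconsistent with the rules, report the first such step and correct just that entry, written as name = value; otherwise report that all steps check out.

1. x = 1*(-9) + (2)*(8) + (3) = 10 (confirmed correct)
2. x = 1*(10) + (2)*(-9) + (3) = -5 (in agreement)
3. x = 1*(-5) + (2)*(10) + (3) = 18 (exactly as logged)
4. x = 1*(18) + (2)*(-5) + (3) = 11 (confirmed correct)
5. x = 1*(11) + (2)*(18) + (3) = 50 (in agreement)
6. x = 1*(50) + (2)*(11) + (3) = 75 (matches)
7. x = 1*(75) + (2)*(50) + (3) = 178 (confirmed correct)
8. x = 1*(178) + (2)*(75) + (3) = 331 (exactly as logged)
9. x = 1*(331) + (2)*(178) + (3) = 690 (matches)
10. x = 1*(690) + (2)*(331) + (3) = 1355 (consistent with the log)
All steps check out; nothing to correct.

no error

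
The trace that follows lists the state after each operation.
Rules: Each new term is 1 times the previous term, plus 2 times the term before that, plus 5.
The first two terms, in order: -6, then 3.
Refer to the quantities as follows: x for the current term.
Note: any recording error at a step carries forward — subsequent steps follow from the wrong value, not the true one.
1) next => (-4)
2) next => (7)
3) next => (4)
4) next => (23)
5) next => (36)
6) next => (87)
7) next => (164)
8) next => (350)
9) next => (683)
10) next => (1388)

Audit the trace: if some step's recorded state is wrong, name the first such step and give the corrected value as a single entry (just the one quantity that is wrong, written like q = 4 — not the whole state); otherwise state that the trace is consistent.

Recomputing the run from the initial state:
step 1: x = -4
step 2: x = 7
step 3: x = 4
step 4: x = 23
step 5: x = 36
step 6: x = 87
step 7: x = 164
step 8: x = 343
step 9: x = 676
step 10: x = 1367
The first disagreement with the trace is at step 8, where the value should be x = 343.

step 8, x = 343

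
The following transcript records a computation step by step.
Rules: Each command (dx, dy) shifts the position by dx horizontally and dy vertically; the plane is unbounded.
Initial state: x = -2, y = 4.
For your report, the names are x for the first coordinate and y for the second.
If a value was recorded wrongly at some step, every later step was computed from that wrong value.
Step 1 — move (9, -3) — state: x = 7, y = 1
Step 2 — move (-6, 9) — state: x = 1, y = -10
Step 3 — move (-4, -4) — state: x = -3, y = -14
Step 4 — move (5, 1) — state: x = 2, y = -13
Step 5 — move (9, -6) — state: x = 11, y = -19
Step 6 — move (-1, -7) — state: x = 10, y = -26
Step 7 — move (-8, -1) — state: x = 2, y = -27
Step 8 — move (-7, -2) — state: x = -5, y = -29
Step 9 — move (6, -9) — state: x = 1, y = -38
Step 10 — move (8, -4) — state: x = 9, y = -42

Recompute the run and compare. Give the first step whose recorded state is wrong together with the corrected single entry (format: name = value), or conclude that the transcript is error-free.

step 2, y = 10

1. x = -2 + (9) = 7, y = 4 + (-3) = 1 (in agreement)
2. x = 7 + (-6) = 1, y = 1 + (9) = 10 (the recorded entry deviates here)
Step 2 is the first one off; corrected, y = 10.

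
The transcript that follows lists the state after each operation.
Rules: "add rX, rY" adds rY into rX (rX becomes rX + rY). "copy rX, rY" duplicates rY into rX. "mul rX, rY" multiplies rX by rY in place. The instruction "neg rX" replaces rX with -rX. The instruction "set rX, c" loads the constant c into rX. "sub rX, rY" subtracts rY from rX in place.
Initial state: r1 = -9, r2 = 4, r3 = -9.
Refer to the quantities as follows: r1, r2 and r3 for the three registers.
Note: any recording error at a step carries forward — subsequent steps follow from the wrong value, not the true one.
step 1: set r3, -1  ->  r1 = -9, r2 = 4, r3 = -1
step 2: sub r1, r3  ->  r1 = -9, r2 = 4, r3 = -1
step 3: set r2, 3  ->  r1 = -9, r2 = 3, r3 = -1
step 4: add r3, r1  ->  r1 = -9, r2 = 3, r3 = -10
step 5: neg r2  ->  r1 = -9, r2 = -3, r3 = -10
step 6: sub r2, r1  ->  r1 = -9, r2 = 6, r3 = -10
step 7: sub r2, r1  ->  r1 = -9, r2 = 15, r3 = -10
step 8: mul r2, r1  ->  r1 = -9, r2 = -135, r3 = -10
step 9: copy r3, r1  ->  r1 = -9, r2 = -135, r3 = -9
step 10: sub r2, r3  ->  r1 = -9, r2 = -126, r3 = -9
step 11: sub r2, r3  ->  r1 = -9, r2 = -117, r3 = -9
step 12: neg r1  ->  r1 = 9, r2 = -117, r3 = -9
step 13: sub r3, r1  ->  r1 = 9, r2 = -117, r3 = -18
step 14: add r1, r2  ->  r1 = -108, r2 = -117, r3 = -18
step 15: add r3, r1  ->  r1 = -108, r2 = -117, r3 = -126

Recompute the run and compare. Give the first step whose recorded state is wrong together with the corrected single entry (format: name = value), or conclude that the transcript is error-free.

step 2, r1 = -8

Recomputing the run from the initial state:
step 1: r1 = -9, r2 = 4, r3 = -1
step 2: r1 = -8, r2 = 4, r3 = -1
step 3: r1 = -8, r2 = 3, r3 = -1
step 4: r1 = -8, r2 = 3, r3 = -9
step 5: r1 = -8, r2 = -3, r3 = -9
step 6: r1 = -8, r2 = 5, r3 = -9
step 7: r1 = -8, r2 = 13, r3 = -9
step 8: r1 = -8, r2 = -104, r3 = -9
step 9: r1 = -8, r2 = -104, r3 = -8
step 10: r1 = -8, r2 = -96, r3 = -8
step 11: r1 = -8, r2 = -88, r3 = -8
step 12: r1 = 8, r2 = -88, r3 = -8
step 13: r1 = 8, r2 = -88, r3 = -16
step 14: r1 = -80, r2 = -88, r3 = -16
step 15: r1 = -80, r2 = -88, r3 = -96
The first disagreement with the transcript is at step 2, where the value should be r1 = -8.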